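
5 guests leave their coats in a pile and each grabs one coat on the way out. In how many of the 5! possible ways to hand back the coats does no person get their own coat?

44

Use !n = n·!(n-1) + (-1)^n.
!5 = 5·9 - 1 = 44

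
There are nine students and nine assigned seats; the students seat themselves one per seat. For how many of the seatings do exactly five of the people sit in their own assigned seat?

1134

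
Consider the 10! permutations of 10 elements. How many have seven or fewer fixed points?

# with exactly i fixed is C(10,i)·!(10-i); sum over i=0..7:
  i=0: C(10,0)·!10 = 1·1334961 = 1334961
  i=1: C(10,1)·!9 = 10·133496 = 1334960
  i=2: C(10,2)·!8 = 45·14833 = 667485
  i=3: C(10,3)·!7 = 120·1854 = 222480
  i=4: C(10,4)·!6 = 210·265 = 55650
  i=5: C(10,5)·!5 = 252·44 = 11088
  i=6: C(10,6)·!4 = 210·9 = 1890
  i=7: C(10,7)·!3 = 120·2 = 240
Total = 3628754.

3628754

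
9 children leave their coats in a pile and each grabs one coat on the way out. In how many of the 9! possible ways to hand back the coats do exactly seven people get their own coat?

36

Choose which 7 of the 9 are fixed: C(9,7) = 36.
The remaining 2 must be deranged: !2 = 1.
Total: 36 × 1 = 36.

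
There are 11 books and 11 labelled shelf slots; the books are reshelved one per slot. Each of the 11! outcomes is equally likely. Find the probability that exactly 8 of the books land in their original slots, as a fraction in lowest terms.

Favorable outcomes: C(11,8)·!3 = 165·2 = 330.
Total outcomes: 11! = 39916800.
Probability = 330/39916800 = 1/120960.

1/120960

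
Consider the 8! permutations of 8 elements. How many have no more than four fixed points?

40179

# with exactly i fixed is C(8,i)·!(8-i); sum over i=0..4:
  i=0: C(8,0)·!8 = 1·14833 = 14833
  i=1: C(8,1)·!7 = 8·1854 = 14832
  i=2: C(8,2)·!6 = 28·265 = 7420
  i=3: C(8,3)·!5 = 56·44 = 2464
  i=4: C(8,4)·!4 = 70·9 = 630
Total = 40179.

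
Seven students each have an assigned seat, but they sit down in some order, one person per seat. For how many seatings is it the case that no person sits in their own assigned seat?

Recurrence: !7 = 7·!6 + (-1)^7.
!7 = 7·265 - 1 = 1854

1854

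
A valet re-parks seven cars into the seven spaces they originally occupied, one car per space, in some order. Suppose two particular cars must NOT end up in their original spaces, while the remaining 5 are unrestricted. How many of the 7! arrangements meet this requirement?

3720

Let A_j be the event that the j-th constrained one is fixed. By inclusion-exclusion over the 2 events:
Σ_{j=0}^{2} (-1)^j C(2,j)(7-j)!
= C(2,0)·7! - C(2,1)·6! + C(2,2)·5!
= 5040 - 1440 + 120
= 3720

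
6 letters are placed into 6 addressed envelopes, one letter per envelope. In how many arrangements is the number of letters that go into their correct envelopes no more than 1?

529

# with exactly i fixed is C(6,i)·!(6-i); sum over i=0..1:
  i=0: C(6,0)·!6 = 1·265 = 265
  i=1: C(6,1)·!5 = 6·44 = 264
Total = 529.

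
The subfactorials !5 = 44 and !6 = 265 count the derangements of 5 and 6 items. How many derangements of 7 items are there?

1854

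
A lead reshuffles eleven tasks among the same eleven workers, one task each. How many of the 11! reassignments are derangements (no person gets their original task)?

Use !n = n·!(n-1) + (-1)^n.
!11 = 11·1334961 - 1 = 14684570

14684570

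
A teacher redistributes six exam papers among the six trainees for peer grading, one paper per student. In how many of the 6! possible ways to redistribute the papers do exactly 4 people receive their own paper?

15

Pick the 4 fixed positions: C(6,4) = 15 ways.
The remaining 2 must be deranged: !2 = 1.
Total: 15 × 1 = 15.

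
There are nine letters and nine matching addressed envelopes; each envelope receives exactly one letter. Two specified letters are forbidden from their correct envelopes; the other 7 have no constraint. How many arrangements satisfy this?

Let A_j be the event that the j-th constrained one is fixed. By inclusion-exclusion over the 2 events:
Σ_{j=0}^{2} (-1)^j C(2,j)(9-j)!
= C(2,0)·9! - C(2,1)·8! + C(2,2)·7!
= 362880 - 80640 + 5040
= 287280

287280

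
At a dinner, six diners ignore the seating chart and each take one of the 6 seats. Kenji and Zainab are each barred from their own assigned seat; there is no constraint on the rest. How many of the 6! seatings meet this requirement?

504

Let A_j be the event that the j-th constrained one is fixed. By inclusion-exclusion over the 2 events:
Σ_{j=0}^{2} (-1)^j C(2,j)(6-j)!
= C(2,0)·6! - C(2,1)·5! + C(2,2)·4!
= 720 - 240 + 24
= 504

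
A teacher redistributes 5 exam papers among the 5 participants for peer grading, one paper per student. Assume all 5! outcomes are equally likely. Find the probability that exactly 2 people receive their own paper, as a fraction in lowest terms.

1/6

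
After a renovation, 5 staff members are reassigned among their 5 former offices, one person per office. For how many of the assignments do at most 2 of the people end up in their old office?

109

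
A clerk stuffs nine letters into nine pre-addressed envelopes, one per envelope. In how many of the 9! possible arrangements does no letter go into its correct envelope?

133496

The number of derangements of 9 is !9 = Σ_{k=0}^{9} (-1)^k·9!/k!
= 9! - 9!/1! + 9!/2! - 9!/3! + 9!/4! - 9!/5! + 9!/6! - 9!/7! + 9!/8! - 9!/9!
= 362880 - 362880 + 181440 - 60480 + 15120 - 3024 + 504 - 72 + 9 - 1
= 133496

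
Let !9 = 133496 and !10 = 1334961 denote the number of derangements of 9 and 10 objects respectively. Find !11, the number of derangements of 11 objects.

!11 = (11-1)·(!10 + !9) = 10·(1334961 + 133496) = 10·1468457 = 14684570.

14684570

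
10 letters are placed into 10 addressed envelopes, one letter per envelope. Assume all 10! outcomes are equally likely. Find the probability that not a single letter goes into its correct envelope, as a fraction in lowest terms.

16481/44800

Favorable outcomes: !10 = 1334961.
Total outcomes: 10! = 3628800.
Probability = 1334961/3628800 = 16481/44800.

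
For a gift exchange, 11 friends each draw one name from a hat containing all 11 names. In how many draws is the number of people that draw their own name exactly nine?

55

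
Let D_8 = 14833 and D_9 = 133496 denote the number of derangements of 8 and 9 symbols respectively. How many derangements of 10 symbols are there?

D_10 = (10-1)·(D_9 + D_8) = 9·(133496 + 14833) = 9·148329 = 1334961.

1334961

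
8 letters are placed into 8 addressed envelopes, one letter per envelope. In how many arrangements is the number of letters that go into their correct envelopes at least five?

141

# with exactly i fixed is C(8,i)·!(8-i); sum over i=5..8:
  i=5: C(8,5)·!3 = 56·2 = 112
  i=6: C(8,6)·!2 = 28·1 = 28
  i=7: C(8,7)·!1 = 8·0 = 0
  i=8: C(8,8)·!0 = 1·1 = 1
Total = 141.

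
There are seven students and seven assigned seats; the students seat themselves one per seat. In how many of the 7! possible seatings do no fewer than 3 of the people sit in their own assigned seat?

407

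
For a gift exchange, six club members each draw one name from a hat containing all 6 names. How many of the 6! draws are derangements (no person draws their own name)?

!6 = 6! · Σ_{k=0}^{6} (-1)^k/k!
= 6! - 6!/1! + 6!/2! - 6!/3! + 6!/4! - 6!/5! + 6!/6!
= 720 - 720 + 360 - 120 + 30 - 6 + 1
= 265

265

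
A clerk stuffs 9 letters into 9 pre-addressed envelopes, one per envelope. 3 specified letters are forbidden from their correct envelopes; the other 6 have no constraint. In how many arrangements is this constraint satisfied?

256320

Inclusion-exclusion on the 3 forbidden self-matches:
Σ_{j=0}^{3} (-1)^j C(3,j)(9-j)!
= C(3,0)·9! - C(3,1)·8! + C(3,2)·7! - C(3,3)·6!
= 362880 - 120960 + 15120 - 720
= 256320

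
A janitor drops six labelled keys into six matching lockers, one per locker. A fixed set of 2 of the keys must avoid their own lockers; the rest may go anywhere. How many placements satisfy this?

Inclusion-exclusion on the 2 forbidden self-matches:
Σ_{j=0}^{2} (-1)^j C(2,j)(6-j)!
= C(2,0)·6! - C(2,1)·5! + C(2,2)·4!
= 720 - 240 + 24
= 504

504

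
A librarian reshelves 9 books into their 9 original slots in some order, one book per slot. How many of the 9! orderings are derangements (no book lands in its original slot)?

The subfactorial !9 = [9!/e] (nearest integer).
9! = 362880, and 362880/e ≈ 133496.09, so !9 = 133496.

133496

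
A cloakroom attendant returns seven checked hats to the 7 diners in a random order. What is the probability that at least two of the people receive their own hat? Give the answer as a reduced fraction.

Favorable outcomes: Σ_{i≥2} C(7,i)·!(7-i) = 21·44 + 35·9 + 35·2 + 21·1 + 7·0 + 1·1 = 1331.
Total outcomes: 7! = 5040.
Probability = 1331/5040 = 1331/5040.

1331/5040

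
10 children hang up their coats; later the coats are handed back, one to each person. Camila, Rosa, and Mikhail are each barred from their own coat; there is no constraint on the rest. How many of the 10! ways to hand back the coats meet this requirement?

2656080

Let A_j be the event that the j-th constrained one is fixed. By inclusion-exclusion over the 3 events:
Σ_{j=0}^{3} (-1)^j C(3,j)(10-j)!
= C(3,0)·10! - C(3,1)·9! + C(3,2)·8! - C(3,3)·7!
= 3628800 - 1088640 + 120960 - 5040
= 2656080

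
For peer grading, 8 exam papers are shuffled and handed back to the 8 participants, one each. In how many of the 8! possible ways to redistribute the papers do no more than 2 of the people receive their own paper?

37085

Sum C(8,i)·!(8-i) for i = 0..2:
  i=0: C(8,0)·!8 = 1·14833 = 14833
  i=1: C(8,1)·!7 = 8·1854 = 14832
  i=2: C(8,2)·!6 = 28·265 = 7420
Total = 37085.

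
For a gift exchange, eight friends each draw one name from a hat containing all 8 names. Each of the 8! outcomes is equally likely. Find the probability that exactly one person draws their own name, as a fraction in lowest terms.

Favorable outcomes: C(8,1)·!7 = 8·1854 = 14832.
Total outcomes: 8! = 40320.
Probability = 14832/40320 = 103/280.

103/280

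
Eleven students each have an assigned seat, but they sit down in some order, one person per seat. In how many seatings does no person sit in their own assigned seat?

14684570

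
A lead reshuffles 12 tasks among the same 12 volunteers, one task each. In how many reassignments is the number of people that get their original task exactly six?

244860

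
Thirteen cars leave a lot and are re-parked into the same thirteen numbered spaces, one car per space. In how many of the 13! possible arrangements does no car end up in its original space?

2290792932

Recurrence: !13 = 13·!12 + (-1)^13.
!13 = 13·176214841 - 1 = 2290792932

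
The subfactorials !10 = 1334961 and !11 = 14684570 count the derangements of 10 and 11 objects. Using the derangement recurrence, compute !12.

176214841

!12 = (12-1)·(!11 + !10) = 11·(14684570 + 1334961) = 11·16019531 = 176214841.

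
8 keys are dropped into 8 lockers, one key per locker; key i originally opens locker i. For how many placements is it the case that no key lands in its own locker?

The number of derangements of 8 is !8 = Σ_{k=0}^{8} (-1)^k·8!/k!
= 8! - 8!/1! + 8!/2! - 8!/3! + 8!/4! - 8!/5! + 8!/6! - 8!/7! + 8!/8!
= 40320 - 40320 + 20160 - 6720 + 1680 - 336 + 56 - 8 + 1
= 14833

14833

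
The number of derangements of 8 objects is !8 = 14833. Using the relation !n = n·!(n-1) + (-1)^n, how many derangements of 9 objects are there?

133496

!9 = 9·14833 - 1 = 133496.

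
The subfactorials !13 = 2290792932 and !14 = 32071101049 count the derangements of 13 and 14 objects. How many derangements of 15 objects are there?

!15 = (15-1)·(!14 + !13) = 14·(32071101049 + 2290792932) = 14·34361893981 = 481066515734.

481066515734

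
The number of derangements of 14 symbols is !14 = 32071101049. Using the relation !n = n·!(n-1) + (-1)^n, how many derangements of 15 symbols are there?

481066515734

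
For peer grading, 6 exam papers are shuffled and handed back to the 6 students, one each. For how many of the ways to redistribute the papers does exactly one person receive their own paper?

Choose which one of the 6 is fixed: C(6,1) = 6.
The other 5 form a derangement: !5 = 44.
Total: 6 × 44 = 264.

264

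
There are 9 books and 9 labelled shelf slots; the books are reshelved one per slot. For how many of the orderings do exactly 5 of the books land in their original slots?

1134

Pick the 5 fixed positions: C(9,5) = 126 ways.
The other 4 form a derangement: !4 = 9.
Total: 126 × 9 = 1134.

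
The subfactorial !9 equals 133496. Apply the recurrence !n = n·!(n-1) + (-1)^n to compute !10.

!10 = 10·133496 + 1 = 1334961.

1334961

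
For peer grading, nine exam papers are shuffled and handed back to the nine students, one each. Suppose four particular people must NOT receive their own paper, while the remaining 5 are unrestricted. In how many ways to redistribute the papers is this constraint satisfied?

229080

Inclusion-exclusion on the 4 forbidden self-matches:
Σ_{j=0}^{4} (-1)^j C(4,j)(9-j)!
= C(4,0)·9! - C(4,1)·8! + C(4,2)·7! - C(4,3)·6! + C(4,4)·5!
= 362880 - 161280 + 30240 - 2880 + 120
= 229080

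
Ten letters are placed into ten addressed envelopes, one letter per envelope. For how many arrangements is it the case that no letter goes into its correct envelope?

Use !n = n·!(n-1) + (-1)^n.
!10 = 10·133496 + 1 = 1334961

1334961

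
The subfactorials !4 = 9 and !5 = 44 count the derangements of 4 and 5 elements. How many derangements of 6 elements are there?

!6 = (6-1)·(!5 + !4) = 5·(44 + 9) = 5·53 = 265.

265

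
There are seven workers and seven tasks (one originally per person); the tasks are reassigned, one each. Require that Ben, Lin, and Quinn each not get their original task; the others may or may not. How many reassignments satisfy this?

Let A_j be the event that the j-th constrained one is fixed. By inclusion-exclusion over the 3 events:
Σ_{j=0}^{3} (-1)^j C(3,j)(7-j)!
= C(3,0)·7! - C(3,1)·6! + C(3,2)·5! - C(3,3)·4!
= 5040 - 2160 + 360 - 24
= 3216

3216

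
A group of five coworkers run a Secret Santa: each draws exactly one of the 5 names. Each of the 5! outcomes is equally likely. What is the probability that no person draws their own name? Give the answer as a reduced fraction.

11/30

Favorable outcomes: !5 = 44.
Total outcomes: 5! = 120.
Probability = 44/120 = 11/30.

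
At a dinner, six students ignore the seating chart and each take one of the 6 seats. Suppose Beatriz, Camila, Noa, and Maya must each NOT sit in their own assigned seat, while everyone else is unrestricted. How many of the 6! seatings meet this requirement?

362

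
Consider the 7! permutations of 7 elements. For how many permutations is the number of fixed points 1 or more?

3186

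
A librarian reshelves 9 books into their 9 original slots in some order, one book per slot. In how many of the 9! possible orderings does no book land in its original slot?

133496

The subfactorial !9 = [9!/e] (nearest integer).
9! = 362880, and 362880/e ≈ 133496.09, so !9 = 133496.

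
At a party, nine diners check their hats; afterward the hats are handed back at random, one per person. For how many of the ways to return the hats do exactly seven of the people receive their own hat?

36

Choose which 7 of the 9 are fixed: C(9,7) = 36.
The remaining 2 must be deranged: !2 = 1.
Total: 36 × 1 = 36.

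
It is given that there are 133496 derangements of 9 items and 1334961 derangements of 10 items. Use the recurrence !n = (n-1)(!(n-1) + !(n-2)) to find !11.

!11 = (11-1)·(!10 + !9) = 10·(1334961 + 133496) = 10·1468457 = 14684570.

14684570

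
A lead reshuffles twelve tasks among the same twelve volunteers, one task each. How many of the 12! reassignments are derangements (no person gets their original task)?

176214841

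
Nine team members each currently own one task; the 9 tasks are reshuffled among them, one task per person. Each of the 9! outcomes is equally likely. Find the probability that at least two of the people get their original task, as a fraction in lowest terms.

Favorable outcomes: Σ_{i≥2} C(9,i)·!(9-i) = 36·1854 + 84·265 + 126·44 + 126·9 + 84·2 + 36·1 + 9·0 + 1·1 = 95887.
Total outcomes: 9! = 362880.
Probability = 95887/362880 = 95887/362880.

95887/362880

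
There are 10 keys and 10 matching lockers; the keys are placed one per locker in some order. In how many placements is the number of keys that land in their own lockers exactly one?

1334960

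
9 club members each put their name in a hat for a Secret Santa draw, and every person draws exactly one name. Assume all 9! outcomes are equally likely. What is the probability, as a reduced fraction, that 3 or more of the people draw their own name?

29143/362880

Favorable outcomes: Σ_{i≥3} C(9,i)·!(9-i) = 84·265 + 126·44 + 126·9 + 84·2 + 36·1 + 9·0 + 1·1 = 29143.
Total outcomes: 9! = 362880.
Probability = 29143/362880 = 29143/362880.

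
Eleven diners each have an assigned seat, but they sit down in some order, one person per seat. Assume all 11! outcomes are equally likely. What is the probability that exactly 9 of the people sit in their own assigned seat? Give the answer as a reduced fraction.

1/725760

Favorable outcomes: C(11,9)·!2 = 55·1 = 55.
Total outcomes: 11! = 39916800.
Probability = 55/39916800 = 1/725760.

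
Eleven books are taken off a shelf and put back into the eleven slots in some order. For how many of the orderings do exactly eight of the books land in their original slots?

330

Pick the 8 fixed positions: C(11,8) = 165 ways.
The remaining 3 must be deranged: !3 = 2.
Total: 165 × 2 = 330.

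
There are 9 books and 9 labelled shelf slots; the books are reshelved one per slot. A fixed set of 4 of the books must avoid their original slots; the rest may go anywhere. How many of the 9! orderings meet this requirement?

229080

Inclusion-exclusion on the 4 forbidden self-matches:
Σ_{j=0}^{4} (-1)^j C(4,j)(9-j)!
= C(4,0)·9! - C(4,1)·8! + C(4,2)·7! - C(4,3)·6! + C(4,4)·5!
= 362880 - 161280 + 30240 - 2880 + 120
= 229080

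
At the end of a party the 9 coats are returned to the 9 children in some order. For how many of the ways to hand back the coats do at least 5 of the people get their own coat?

1339

# with exactly i fixed is C(9,i)·!(9-i); sum over i=5..9:
  i=5: C(9,5)·!4 = 126·9 = 1134
  i=6: C(9,6)·!3 = 84·2 = 168
  i=7: C(9,7)·!2 = 36·1 = 36
  i=8: C(9,8)·!1 = 9·0 = 0
  i=9: C(9,9)·!0 = 1·1 = 1
Total = 1339.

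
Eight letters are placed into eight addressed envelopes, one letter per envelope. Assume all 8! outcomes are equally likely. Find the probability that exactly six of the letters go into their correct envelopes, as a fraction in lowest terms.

1/1440

Favorable outcomes: C(8,6)·!2 = 28·1 = 28.
Total outcomes: 8! = 40320.
Probability = 28/40320 = 1/1440.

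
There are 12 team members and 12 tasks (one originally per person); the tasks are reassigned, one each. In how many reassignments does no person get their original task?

Use !n = n·!(n-1) + (-1)^n.
!12 = 12·14684570 + 1 = 176214841

176214841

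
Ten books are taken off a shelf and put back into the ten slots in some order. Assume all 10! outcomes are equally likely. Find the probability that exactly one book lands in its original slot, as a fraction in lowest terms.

16687/45360

Favorable outcomes: C(10,1)·!9 = 10·133496 = 1334960.
Total outcomes: 10! = 3628800.
Probability = 1334960/3628800 = 16687/45360.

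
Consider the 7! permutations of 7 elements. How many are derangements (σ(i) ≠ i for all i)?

1854

By inclusion-exclusion, !7 = Σ (-1)^k · 7!/k! for k=0..7
= 7! - 7!/1! + 7!/2! - 7!/3! + 7!/4! - 7!/5! + 7!/6! - 7!/7!
= 5040 - 5040 + 2520 - 840 + 210 - 42 + 7 - 1
= 1854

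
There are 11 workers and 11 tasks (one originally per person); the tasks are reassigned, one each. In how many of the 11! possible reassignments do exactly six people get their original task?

20328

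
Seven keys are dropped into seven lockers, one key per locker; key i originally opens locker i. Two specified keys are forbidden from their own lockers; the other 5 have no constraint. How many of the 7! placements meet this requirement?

3720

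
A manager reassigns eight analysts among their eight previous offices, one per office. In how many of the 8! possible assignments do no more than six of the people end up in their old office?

# with exactly i fixed is C(8,i)·!(8-i); sum over i=0..6:
  i=0: C(8,0)·!8 = 1·14833 = 14833
  i=1: C(8,1)·!7 = 8·1854 = 14832
  i=2: C(8,2)·!6 = 28·265 = 7420
  i=3: C(8,3)·!5 = 56·44 = 2464
  i=4: C(8,4)·!4 = 70·9 = 630
  i=5: C(8,5)·!3 = 56·2 = 112
  i=6: C(8,6)·!2 = 28·1 = 28
Total = 40319.

40319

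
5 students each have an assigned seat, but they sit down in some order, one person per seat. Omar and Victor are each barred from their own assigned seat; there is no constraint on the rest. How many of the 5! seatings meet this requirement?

Inclusion-exclusion on the 2 forbidden self-matches:
Σ_{j=0}^{2} (-1)^j C(2,j)(5-j)!
= C(2,0)·5! - C(2,1)·4! + C(2,2)·3!
= 120 - 48 + 6
= 78

78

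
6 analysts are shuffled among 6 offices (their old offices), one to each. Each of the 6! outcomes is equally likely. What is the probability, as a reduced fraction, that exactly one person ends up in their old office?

Favorable outcomes: C(6,1)·!5 = 6·44 = 264.
Total outcomes: 6! = 720.
Probability = 264/720 = 11/30.

11/30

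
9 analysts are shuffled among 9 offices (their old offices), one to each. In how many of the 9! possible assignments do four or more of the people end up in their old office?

Sum C(9,i)·!(9-i) for i = 4..9:
  i=4: C(9,4)·!5 = 126·44 = 5544
  i=5: C(9,5)·!4 = 126·9 = 1134
  i=6: C(9,6)·!3 = 84·2 = 168
  i=7: C(9,7)·!2 = 36·1 = 36
  i=8: C(9,8)·!1 = 9·0 = 0
  i=9: C(9,9)·!0 = 1·1 = 1
Total = 6883.

6883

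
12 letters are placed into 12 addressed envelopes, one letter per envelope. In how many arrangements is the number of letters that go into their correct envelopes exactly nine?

Pick the 9 fixed positions: C(12,9) = 220 ways.
The other 3 form a derangement: !3 = 2.
Total: 220 × 2 = 440.

440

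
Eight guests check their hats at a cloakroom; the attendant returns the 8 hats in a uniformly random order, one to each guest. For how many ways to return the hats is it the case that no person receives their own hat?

14833

Recurrence: !8 = 7·(!7 + !6).
!8 = 7·(1854 + 265) = 7·2119 = 14833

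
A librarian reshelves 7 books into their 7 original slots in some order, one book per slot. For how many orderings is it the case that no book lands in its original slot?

1854

!7 is the nearest integer to 7!/e.
7! = 5040, and 5040/e ≈ 1854.11, so !7 = 1854.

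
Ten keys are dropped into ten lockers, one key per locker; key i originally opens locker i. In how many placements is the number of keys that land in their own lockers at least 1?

2293839

Sum C(10,i)·!(10-i) for i = 1..10:
  i=1: C(10,1)·!9 = 10·133496 = 1334960
  i=2: C(10,2)·!8 = 45·14833 = 667485
  i=3: C(10,3)·!7 = 120·1854 = 222480
  i=4: C(10,4)·!6 = 210·265 = 55650
  i=5: C(10,5)·!5 = 252·44 = 11088
  i=6: C(10,6)·!4 = 210·9 = 1890
  i=7: C(10,7)·!3 = 120·2 = 240
  i=8: C(10,8)·!2 = 45·1 = 45
  i=9: C(10,9)·!1 = 10·0 = 0
  i=10: C(10,10)·!0 = 1·1 = 1
Total = 2293839.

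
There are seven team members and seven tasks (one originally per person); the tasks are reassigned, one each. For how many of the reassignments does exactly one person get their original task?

Choose which one of the 7 is fixed: C(7,1) = 7.
The other 6 form a derangement: !6 = 265.
Total: 7 × 265 = 1855.

1855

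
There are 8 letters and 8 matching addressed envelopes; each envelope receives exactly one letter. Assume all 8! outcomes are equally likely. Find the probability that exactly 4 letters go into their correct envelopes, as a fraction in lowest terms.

Favorable outcomes: C(8,4)·!4 = 70·9 = 630.
Total outcomes: 8! = 40320.
Probability = 630/40320 = 1/64.

1/64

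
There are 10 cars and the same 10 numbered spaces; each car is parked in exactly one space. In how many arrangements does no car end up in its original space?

1334961

Use !n = (n-1)(!(n-1) + !(n-2)).
!10 = 9·(133496 + 14833) = 9·148329 = 1334961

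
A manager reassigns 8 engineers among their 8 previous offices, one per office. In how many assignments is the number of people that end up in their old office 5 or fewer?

# with exactly i fixed is C(8,i)·!(8-i); sum over i=0..5:
  i=0: C(8,0)·!8 = 1·14833 = 14833
  i=1: C(8,1)·!7 = 8·1854 = 14832
  i=2: C(8,2)·!6 = 28·265 = 7420
  i=3: C(8,3)·!5 = 56·44 = 2464
  i=4: C(8,4)·!4 = 70·9 = 630
  i=5: C(8,5)·!3 = 56·2 = 112
Total = 40291.

40291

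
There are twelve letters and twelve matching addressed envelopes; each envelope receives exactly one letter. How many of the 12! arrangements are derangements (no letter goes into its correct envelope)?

176214841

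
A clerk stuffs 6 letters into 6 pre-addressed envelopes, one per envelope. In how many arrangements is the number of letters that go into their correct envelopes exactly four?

15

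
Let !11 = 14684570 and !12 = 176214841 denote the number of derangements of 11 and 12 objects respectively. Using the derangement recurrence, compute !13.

!13 = (13-1)·(!12 + !11) = 12·(176214841 + 14684570) = 12·190899411 = 2290792932.

2290792932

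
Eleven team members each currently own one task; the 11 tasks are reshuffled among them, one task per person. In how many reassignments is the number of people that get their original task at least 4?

757934

# with exactly i fixed is C(11,i)·!(11-i); sum over i=4..11:
  i=4: C(11,4)·!7 = 330·1854 = 611820
  i=5: C(11,5)·!6 = 462·265 = 122430
  i=6: C(11,6)·!5 = 462·44 = 20328
  i=7: C(11,7)·!4 = 330·9 = 2970
  i=8: C(11,8)·!3 = 165·2 = 330
  i=9: C(11,9)·!2 = 55·1 = 55
  i=10: C(11,10)·!1 = 11·0 = 0
  i=11: C(11,11)·!0 = 1·1 = 1
Total = 757934.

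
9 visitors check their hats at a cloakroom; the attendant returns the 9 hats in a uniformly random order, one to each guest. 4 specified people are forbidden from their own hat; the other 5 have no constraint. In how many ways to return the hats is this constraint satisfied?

229080

Let A_j be the event that the j-th constrained one is fixed. By inclusion-exclusion over the 4 events:
Σ_{j=0}^{4} (-1)^j C(4,j)(9-j)!
= C(4,0)·9! - C(4,1)·8! + C(4,2)·7! - C(4,3)·6! + C(4,4)·5!
= 362880 - 161280 + 30240 - 2880 + 120
= 229080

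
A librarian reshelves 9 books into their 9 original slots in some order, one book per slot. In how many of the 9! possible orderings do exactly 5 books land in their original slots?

1134

Pick the 5 fixed positions: C(9,5) = 126 ways.
The other 4 form a derangement: !4 = 9.
Total: 126 × 9 = 1134.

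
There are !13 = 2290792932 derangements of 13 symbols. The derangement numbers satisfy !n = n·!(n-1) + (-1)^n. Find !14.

32071101049

!14 = 14·2290792932 + 1 = 32071101049.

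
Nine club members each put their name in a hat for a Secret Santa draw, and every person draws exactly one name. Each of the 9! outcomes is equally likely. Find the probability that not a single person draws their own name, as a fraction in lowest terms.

Favorable outcomes: !9 = 133496.
Total outcomes: 9! = 362880.
Probability = 133496/362880 = 16687/45360.

16687/45360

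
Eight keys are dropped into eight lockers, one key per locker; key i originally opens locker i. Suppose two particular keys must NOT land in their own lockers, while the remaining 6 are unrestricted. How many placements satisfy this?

Inclusion-exclusion on the 2 forbidden self-matches:
Σ_{j=0}^{2} (-1)^j C(2,j)(8-j)!
= C(2,0)·8! - C(2,1)·7! + C(2,2)·6!
= 40320 - 10080 + 720
= 30960

30960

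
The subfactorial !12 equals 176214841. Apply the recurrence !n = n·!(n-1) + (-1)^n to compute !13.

2290792932

!13 = 13·176214841 - 1 = 2290792932.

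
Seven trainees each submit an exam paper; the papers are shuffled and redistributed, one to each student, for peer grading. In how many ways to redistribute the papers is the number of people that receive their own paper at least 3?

407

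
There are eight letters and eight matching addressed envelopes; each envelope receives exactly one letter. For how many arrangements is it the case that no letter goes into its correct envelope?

14833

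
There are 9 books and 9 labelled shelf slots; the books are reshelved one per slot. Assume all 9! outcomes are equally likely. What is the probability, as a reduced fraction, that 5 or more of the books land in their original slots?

1339/362880

Favorable outcomes: Σ_{i≥5} C(9,i)·!(9-i) = 126·9 + 84·2 + 36·1 + 9·0 + 1·1 = 1339.
Total outcomes: 9! = 362880.
Probability = 1339/362880 = 1339/362880.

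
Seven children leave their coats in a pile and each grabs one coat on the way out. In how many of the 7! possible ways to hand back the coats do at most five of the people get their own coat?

5039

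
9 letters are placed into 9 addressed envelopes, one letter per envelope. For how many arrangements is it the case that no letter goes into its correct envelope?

133496

The subfactorial !9 = [9!/e] (nearest integer).
9! = 362880, and 362880/e ≈ 133496.09, so !9 = 133496.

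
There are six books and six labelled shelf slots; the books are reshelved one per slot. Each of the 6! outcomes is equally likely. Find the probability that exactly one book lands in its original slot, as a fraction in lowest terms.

11/30

Favorable outcomes: C(6,1)·!5 = 6·44 = 264.
Total outcomes: 6! = 720.
Probability = 264/720 = 11/30.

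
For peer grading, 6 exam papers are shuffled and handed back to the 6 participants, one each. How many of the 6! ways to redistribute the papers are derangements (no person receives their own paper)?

265

By inclusion-exclusion, !6 = Σ (-1)^k · 6!/k! for k=0..6
= 6! - 6!/1! + 6!/2! - 6!/3! + 6!/4! - 6!/5! + 6!/6!
= 720 - 720 + 360 - 120 + 30 - 6 + 1
= 265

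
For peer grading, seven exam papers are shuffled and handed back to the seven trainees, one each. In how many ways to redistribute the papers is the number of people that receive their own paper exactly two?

Choose which 2 of the 7 are fixed: C(7,2) = 21.
The remaining 5 must be deranged: !5 = 44.
Total: 21 × 44 = 924.

924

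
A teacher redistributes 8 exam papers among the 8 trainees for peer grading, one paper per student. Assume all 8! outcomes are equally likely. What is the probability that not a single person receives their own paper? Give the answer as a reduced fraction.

Favorable outcomes: !8 = 14833.
Total outcomes: 8! = 40320.
Probability = 14833/40320 = 2119/5760.

2119/5760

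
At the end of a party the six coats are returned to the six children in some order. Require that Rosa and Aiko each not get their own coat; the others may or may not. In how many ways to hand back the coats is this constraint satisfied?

Inclusion-exclusion on the 2 forbidden self-matches:
Σ_{j=0}^{2} (-1)^j C(2,j)(6-j)!
= C(2,0)·6! - C(2,1)·5! + C(2,2)·4!
= 720 - 240 + 24
= 504

504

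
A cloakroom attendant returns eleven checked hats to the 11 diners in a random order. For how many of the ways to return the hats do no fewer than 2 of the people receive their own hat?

Sum C(11,i)·!(11-i) for i = 2..11:
  i=2: C(11,2)·!9 = 55·133496 = 7342280
  i=3: C(11,3)·!8 = 165·14833 = 2447445
  i=4: C(11,4)·!7 = 330·1854 = 611820
  i=5: C(11,5)·!6 = 462·265 = 122430
  i=6: C(11,6)·!5 = 462·44 = 20328
  i=7: C(11,7)·!4 = 330·9 = 2970
  i=8: C(11,8)·!3 = 165·2 = 330
  i=9: C(11,9)·!2 = 55·1 = 55
  i=10: C(11,10)·!1 = 11·0 = 0
  i=11: C(11,11)·!0 = 1·1 = 1
Total = 10547659.

10547659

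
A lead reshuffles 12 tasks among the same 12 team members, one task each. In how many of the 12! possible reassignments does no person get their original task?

176214841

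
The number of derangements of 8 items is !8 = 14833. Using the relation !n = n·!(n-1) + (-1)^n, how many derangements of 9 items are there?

!9 = 9·14833 - 1 = 133496.

133496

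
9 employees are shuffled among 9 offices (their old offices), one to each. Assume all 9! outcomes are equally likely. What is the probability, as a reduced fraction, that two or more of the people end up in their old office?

Favorable outcomes: Σ_{i≥2} C(9,i)·!(9-i) = 36·1854 + 84·265 + 126·44 + 126·9 + 84·2 + 36·1 + 9·0 + 1·1 = 95887.
Total outcomes: 9! = 362880.
Probability = 95887/362880 = 95887/362880.

95887/362880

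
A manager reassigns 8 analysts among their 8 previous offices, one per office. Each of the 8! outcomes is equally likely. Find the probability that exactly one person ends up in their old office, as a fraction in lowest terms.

Favorable outcomes: C(8,1)·!7 = 8·1854 = 14832.
Total outcomes: 8! = 40320.
Probability = 14832/40320 = 103/280.

103/280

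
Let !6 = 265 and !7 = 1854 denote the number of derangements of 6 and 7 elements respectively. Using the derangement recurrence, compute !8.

14833

!8 = (8-1)·(!7 + !6) = 7·(1854 + 265) = 7·2119 = 14833.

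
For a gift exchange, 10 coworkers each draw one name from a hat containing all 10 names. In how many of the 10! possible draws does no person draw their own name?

1334961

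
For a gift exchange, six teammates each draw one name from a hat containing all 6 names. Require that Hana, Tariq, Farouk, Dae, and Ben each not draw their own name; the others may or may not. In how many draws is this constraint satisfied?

309

Inclusion-exclusion on the 5 forbidden self-matches:
Σ_{j=0}^{5} (-1)^j C(5,j)(6-j)!
= C(5,0)·6! - C(5,1)·5! + C(5,2)·4! - C(5,3)·3! + C(5,4)·2! - C(5,5)·1!
= 720 - 600 + 240 - 60 + 10 - 1
= 309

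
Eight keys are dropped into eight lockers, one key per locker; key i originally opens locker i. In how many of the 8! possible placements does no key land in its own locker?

14833

Recurrence: !8 = 8·!7 + (-1)^8.
!8 = 8·1854 + 1 = 14833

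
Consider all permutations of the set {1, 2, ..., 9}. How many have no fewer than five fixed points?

# with exactly i fixed is C(9,i)·!(9-i); sum over i=5..9:
  i=5: C(9,5)·!4 = 126·9 = 1134
  i=6: C(9,6)·!3 = 84·2 = 168
  i=7: C(9,7)·!2 = 36·1 = 36
  i=8: C(9,8)·!1 = 9·0 = 0
  i=9: C(9,9)·!0 = 1·1 = 1
Total = 1339.

1339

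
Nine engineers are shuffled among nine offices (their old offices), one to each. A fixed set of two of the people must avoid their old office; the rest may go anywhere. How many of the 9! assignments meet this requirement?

Inclusion-exclusion on the 2 forbidden self-matches:
Σ_{j=0}^{2} (-1)^j C(2,j)(9-j)!
= C(2,0)·9! - C(2,1)·8! + C(2,2)·7!
= 362880 - 80640 + 5040
= 287280

287280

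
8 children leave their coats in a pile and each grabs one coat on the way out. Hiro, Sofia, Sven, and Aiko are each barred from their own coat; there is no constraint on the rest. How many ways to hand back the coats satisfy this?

24024

Let A_j be the event that the j-th constrained one is fixed. By inclusion-exclusion over the 4 events:
Σ_{j=0}^{4} (-1)^j C(4,j)(8-j)!
= C(4,0)·8! - C(4,1)·7! + C(4,2)·6! - C(4,3)·5! + C(4,4)·4!
= 40320 - 20160 + 4320 - 480 + 24
= 24024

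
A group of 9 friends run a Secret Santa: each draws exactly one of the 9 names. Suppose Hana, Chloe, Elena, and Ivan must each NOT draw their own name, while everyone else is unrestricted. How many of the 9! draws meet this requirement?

229080

Inclusion-exclusion on the 4 forbidden self-matches:
Σ_{j=0}^{4} (-1)^j C(4,j)(9-j)!
= C(4,0)·9! - C(4,1)·8! + C(4,2)·7! - C(4,3)·6! + C(4,4)·5!
= 362880 - 161280 + 30240 - 2880 + 120
= 229080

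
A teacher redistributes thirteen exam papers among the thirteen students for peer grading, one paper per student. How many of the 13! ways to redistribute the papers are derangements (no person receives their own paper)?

2290792932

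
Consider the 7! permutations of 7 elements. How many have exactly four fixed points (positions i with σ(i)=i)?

70

Pick the 4 fixed positions: C(7,4) = 35 ways.
The remaining 3 must be deranged: !3 = 2.
Total: 35 × 2 = 70.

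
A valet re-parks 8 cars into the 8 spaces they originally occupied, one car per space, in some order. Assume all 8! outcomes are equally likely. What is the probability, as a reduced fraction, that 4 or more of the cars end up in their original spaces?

Favorable outcomes: Σ_{i≥4} C(8,i)·!(8-i) = 70·9 + 56·2 + 28·1 + 8·0 + 1·1 = 771.
Total outcomes: 8! = 40320.
Probability = 771/40320 = 257/13440.

257/13440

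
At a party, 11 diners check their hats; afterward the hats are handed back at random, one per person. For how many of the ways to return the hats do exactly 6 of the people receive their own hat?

Pick the 6 fixed positions: C(11,6) = 462 ways.
The other 5 form a derangement: !5 = 44.
Total: 462 × 44 = 20328.

20328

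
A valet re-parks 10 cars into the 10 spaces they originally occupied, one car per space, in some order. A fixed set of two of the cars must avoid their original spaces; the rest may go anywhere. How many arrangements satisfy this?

2943360

Inclusion-exclusion on the 2 forbidden self-matches:
Σ_{j=0}^{2} (-1)^j C(2,j)(10-j)!
= C(2,0)·10! - C(2,1)·9! + C(2,2)·8!
= 3628800 - 725760 + 40320
= 2943360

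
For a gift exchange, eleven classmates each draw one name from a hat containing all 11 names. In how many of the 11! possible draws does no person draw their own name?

14684570

The subfactorial !11 = [11!/e] (nearest integer).
11! = 39916800, and 39916800/e ≈ 14684570.08, so !11 = 14684570.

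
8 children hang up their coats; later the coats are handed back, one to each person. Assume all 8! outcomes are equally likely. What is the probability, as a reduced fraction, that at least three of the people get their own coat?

647/8064

Favorable outcomes: Σ_{i≥3} C(8,i)·!(8-i) = 56·44 + 70·9 + 56·2 + 28·1 + 8·0 + 1·1 = 3235.
Total outcomes: 8! = 40320.
Probability = 3235/40320 = 647/8064.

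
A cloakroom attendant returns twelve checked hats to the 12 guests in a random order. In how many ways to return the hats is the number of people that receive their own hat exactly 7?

34848

Choose which 7 of the 12 are fixed: C(12,7) = 792.
The remaining 5 must be deranged: !5 = 44.
Total: 792 × 44 = 34848.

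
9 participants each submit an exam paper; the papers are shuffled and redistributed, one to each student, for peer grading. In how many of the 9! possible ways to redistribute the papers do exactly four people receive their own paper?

Choose which 4 of the 9 are fixed: C(9,4) = 126.
The remaining 5 must be deranged: !5 = 44.
Total: 126 × 44 = 5544.

5544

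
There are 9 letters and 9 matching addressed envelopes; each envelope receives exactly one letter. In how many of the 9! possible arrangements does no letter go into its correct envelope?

133496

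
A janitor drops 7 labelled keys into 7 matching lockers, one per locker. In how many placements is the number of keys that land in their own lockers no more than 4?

5018

# with exactly i fixed is C(7,i)·!(7-i); sum over i=0..4:
  i=0: C(7,0)·!7 = 1·1854 = 1854
  i=1: C(7,1)·!6 = 7·265 = 1855
  i=2: C(7,2)·!5 = 21·44 = 924
  i=3: C(7,3)·!4 = 35·9 = 315
  i=4: C(7,4)·!3 = 35·2 = 70
Total = 5018.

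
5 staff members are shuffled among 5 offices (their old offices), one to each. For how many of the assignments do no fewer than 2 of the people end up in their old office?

31

Sum C(5,i)·!(5-i) for i = 2..5:
  i=2: C(5,2)·!3 = 10·2 = 20
  i=3: C(5,3)·!2 = 10·1 = 10
  i=4: C(5,4)·!1 = 5·0 = 0
  i=5: C(5,5)·!0 = 1·1 = 1
Total = 31.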